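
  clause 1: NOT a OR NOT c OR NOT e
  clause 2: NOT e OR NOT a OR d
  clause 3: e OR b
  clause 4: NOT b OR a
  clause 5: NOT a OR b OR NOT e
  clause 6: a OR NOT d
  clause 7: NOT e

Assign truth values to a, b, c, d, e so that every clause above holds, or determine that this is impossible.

a ↦ true, b ↦ true, c ↦ false, d ↦ true, e ↦ false

From the singleton clause (NOT e), e = false.
From the singleton clause (b), b = true.
From the singleton clause (a), a = true.
All clauses hold; c, d can take either value.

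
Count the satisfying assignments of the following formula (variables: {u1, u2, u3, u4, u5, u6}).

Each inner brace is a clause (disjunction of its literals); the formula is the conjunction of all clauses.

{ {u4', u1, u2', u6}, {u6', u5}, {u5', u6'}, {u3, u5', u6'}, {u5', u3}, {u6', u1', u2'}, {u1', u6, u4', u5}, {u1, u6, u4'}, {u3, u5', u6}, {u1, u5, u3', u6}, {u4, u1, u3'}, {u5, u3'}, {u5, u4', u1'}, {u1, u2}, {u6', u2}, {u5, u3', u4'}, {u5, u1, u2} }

7

There are 2^6 = 64 truth assignments over (u1, u2, u3, u4, u5, u6).
Split on u4. With u4 = 1, the clauses containing u4 are satisfied and u4' drops from the rest; 2 of the 2^5 = 32 assignments to the other variables satisfy what remains.
With u4 = 0, by the same count on the reduced clause set, 5 assignments work.
(One model: u1=F, u2=T, u3=F, u4=F, u5=F, u6=F.)
Total: 2 + 5 = 7.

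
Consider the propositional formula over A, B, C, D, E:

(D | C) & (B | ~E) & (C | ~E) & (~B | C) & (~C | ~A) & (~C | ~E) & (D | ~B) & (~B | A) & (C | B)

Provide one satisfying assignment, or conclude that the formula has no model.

A: 0,  B: 0,  C: 1,  D: 0,  E: 0

Try D = 0.
(C) alone gives C = 1.
(~A) alone gives A = 0.
(~E) alone gives E = 0.
(~B) alone gives B = 0.
Every clause now holds.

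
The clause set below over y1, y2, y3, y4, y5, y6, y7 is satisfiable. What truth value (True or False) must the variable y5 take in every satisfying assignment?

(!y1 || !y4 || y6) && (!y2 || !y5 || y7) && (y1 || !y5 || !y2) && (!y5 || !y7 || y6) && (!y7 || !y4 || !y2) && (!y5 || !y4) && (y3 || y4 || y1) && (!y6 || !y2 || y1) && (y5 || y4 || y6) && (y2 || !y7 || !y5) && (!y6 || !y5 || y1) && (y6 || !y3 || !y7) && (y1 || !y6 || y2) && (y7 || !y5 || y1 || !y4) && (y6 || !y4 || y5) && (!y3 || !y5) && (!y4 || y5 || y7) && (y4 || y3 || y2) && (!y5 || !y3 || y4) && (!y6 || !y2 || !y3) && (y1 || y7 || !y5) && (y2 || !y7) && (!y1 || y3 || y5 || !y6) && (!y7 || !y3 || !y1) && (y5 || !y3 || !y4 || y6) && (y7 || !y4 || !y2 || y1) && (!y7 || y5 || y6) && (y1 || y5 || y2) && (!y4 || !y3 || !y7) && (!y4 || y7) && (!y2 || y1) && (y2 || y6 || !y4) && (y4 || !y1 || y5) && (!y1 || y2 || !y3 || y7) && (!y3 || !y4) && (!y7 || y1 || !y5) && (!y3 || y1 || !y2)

True

Suppose y5 = false.
Branch on y4: set y4 = true.
Unit clause (y6) forces y6 = true.
Unit clause (y7) forces y7 = true.
Unit clause (!y2) forces y2 = false.
Now (y2) is unsatisfied and unit — conflict.
Undo y4 and try y4 = false.
Unit clause (y6) forces y6 = true.
Unit clause (!y1) forces y1 = false.
Unit clause (y3) forces y3 = true.
Unit clause (!y2) forces y2 = false.
Now (y2) is unsatisfied and unit — conflict.
Both values of y4 lead to a conflict.
So every satisfying assignment has y5 = True.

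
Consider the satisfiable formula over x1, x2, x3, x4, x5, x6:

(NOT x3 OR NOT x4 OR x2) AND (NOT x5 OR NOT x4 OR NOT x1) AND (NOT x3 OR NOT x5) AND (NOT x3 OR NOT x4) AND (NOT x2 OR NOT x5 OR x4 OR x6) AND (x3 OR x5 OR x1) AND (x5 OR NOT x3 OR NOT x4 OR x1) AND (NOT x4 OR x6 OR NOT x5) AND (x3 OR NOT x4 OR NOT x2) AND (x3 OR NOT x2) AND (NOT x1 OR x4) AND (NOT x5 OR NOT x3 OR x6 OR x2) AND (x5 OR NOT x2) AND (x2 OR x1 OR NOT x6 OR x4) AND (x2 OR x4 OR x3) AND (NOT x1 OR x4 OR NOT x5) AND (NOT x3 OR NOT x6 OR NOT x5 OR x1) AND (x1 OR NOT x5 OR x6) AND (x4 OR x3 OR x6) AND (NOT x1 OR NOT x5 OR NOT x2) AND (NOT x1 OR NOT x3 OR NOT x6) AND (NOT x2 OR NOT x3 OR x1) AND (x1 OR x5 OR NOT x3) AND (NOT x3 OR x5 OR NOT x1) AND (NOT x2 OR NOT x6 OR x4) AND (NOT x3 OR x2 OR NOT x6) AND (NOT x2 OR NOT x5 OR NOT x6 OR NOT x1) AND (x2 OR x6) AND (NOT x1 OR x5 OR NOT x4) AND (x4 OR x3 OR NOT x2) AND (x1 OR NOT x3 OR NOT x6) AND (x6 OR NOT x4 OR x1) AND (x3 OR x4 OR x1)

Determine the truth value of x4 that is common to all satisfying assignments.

Suppose x4 = false.
Unit clause (NOT x1) forces x1 = false.
Unit clause (x3) forces x3 = true.
Unit clause (NOT x5) forces x5 = false.
That conflicts with the unit clause (x5).
So every satisfying assignment has x4 = True.

True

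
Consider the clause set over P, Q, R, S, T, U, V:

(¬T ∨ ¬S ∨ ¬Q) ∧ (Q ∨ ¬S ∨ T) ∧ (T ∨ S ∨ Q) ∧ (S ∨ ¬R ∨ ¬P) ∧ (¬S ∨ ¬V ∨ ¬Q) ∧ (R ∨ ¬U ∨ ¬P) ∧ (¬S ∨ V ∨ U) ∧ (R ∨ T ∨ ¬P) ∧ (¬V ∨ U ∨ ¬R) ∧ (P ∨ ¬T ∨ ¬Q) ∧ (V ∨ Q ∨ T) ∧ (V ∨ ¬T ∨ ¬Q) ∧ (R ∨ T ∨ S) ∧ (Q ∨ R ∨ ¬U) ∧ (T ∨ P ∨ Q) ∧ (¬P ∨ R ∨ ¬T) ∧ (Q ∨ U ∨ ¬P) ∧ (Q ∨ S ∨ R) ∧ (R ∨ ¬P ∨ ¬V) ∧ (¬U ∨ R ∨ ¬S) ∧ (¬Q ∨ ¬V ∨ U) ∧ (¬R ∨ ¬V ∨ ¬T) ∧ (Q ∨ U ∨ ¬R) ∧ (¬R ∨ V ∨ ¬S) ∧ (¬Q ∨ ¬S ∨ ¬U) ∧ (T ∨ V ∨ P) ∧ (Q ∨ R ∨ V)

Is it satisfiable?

Suppose T = True.
Suppose S = False.
Suppose R = True.
From the singleton clause (¬P), P = False.
From the singleton clause (¬Q), Q = False.
From the singleton clause (¬V), V = False.
From the singleton clause (U), U = True.
Every clause now holds.
A satisfying assignment: P: False, Q: False, R: True, S: False, T: True, U: True, V: False.

Yes, satisfiable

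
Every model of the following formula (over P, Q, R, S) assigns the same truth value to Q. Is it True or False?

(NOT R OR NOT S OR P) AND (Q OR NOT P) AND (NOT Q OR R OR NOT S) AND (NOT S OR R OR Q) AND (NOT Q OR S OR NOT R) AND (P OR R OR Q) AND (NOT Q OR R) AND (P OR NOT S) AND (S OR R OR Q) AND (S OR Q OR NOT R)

True

Suppose Q = false.
Unit clause (NOT P) forces P = false.
Unit clause (R) forces R = true.
Unit clause (NOT S) forces S = false.
Now (S) is unsatisfied and unit — conflict.
So every satisfying assignment has Q = True.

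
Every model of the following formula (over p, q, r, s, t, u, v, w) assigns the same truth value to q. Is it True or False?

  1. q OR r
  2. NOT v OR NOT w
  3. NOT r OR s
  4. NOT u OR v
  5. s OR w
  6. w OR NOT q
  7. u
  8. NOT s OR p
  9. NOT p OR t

False

Suppose q = true.
From the singleton clause (w), w = true.
From the singleton clause (NOT v), v = false.
From the singleton clause (NOT u), u = false.
That conflicts with the unit clause (u).
So every satisfying assignment has q = False.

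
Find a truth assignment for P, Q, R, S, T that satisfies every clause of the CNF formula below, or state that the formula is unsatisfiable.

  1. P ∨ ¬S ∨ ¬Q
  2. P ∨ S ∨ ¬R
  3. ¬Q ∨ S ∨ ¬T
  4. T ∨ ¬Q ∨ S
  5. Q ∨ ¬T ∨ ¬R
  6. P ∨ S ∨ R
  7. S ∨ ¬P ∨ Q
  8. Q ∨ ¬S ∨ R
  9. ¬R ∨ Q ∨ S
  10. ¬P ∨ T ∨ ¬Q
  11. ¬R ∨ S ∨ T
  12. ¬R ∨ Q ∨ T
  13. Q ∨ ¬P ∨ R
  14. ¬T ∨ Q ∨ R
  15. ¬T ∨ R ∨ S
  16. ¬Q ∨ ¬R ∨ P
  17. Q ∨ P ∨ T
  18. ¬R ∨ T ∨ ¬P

Suppose P = True.
Suppose S = True.
Suppose Q = True.
Unit clause (T) forces T = True.
No clause remains; R is free.

P=True, Q=True, R=False, S=True, T=True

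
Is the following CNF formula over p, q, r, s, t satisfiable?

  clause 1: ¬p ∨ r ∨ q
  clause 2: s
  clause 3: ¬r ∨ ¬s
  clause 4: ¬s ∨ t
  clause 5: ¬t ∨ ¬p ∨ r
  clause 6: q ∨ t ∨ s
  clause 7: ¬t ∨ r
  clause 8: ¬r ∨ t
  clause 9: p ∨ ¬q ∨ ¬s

(s) alone gives s = True.
(¬r) alone gives r = False.
(t) alone gives t = True.
Now (¬t) is unsatisfied and unit — conflict.
No assignment satisfies every clause.

No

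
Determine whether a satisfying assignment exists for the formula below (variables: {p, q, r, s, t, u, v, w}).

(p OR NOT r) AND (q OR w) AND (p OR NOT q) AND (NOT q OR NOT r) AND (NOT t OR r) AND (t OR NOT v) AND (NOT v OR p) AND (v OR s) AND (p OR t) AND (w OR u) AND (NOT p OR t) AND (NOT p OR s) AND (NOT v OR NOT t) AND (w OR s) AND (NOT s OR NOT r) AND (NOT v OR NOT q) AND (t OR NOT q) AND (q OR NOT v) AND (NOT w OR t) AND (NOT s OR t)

Try p = true.
The clause (t) is unit, so t = true.
The clause (r) is unit, so r = true.
The clause (NOT q) is unit, so q = false.
The clause (w) is unit, so w = true.
The clause (s) is unit, so s = true.
That conflicts with the unit clause (NOT s).
That branch fails; take p = false instead.
The clause (NOT r) is unit, so r = false.
The clause (NOT q) is unit, so q = false.
The clause (w) is unit, so w = true.
The clause (NOT t) is unit, so t = false.
That conflicts with the unit clause (t).
Neither p = true nor p = false works.
No assignment satisfies every clause.

No, unsatisfiable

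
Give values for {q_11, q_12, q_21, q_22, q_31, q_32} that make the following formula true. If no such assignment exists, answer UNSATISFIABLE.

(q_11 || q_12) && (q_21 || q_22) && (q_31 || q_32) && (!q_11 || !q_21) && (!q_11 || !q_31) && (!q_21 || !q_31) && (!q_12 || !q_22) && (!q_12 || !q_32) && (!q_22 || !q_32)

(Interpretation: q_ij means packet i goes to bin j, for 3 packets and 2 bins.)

UNSATISFIABLE

Branch on q_11: set q_11 = true.
Unit clause (!q_21) forces q_21 = false.
Unit clause (q_22) forces q_22 = true.
Unit clause (!q_31) forces q_31 = false.
Unit clause (q_32) forces q_32 = true.
Now (!q_32) is unsatisfied and unit — conflict.
So q_11 must be the other value — set q_11 = false.
Unit clause (q_12) forces q_12 = true.
Unit clause (!q_22) forces q_22 = false.
Unit clause (q_21) forces q_21 = true.
Unit clause (!q_31) forces q_31 = false.
Unit clause (q_32) forces q_32 = true.
Now (!q_32) is unsatisfied and unit — conflict.
Both values of q_11 lead to a conflict.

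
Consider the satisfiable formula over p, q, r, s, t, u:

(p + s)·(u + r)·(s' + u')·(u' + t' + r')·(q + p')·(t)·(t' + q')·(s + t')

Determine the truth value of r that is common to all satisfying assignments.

True

Suppose r = 0.
The clause (u) is unit, so u = 1.
The clause (s') is unit, so s = 0.
The clause (p) is unit, so p = 1.
The clause (q) is unit, so q = 1.
The clause (t) is unit, so t = 1.
Now (t') is unsatisfied and unit — conflict.
So every satisfying assignment has r = True.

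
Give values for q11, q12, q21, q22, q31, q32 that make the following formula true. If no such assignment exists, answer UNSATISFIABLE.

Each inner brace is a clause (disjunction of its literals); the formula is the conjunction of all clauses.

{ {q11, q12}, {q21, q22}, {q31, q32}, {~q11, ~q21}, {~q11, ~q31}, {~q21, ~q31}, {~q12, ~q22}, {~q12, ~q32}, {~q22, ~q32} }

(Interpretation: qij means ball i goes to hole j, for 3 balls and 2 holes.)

UNSATISFIABLE

Suppose q11 = 1.
From the singleton clause (~q21), q21 = 0.
From the singleton clause (q22), q22 = 1.
From the singleton clause (~q31), q31 = 0.
From the singleton clause (q32), q32 = 1.
But (~q32) is also a unit clause — contradiction.
That branch fails; take q11 = 0 instead.
From the singleton clause (q12), q12 = 1.
From the singleton clause (~q22), q22 = 0.
From the singleton clause (q21), q21 = 1.
From the singleton clause (~q31), q31 = 0.
From the singleton clause (q32), q32 = 1.
But (~q32) is also a unit clause — contradiction.
Neither q11 = 1 nor q11 = 0 works.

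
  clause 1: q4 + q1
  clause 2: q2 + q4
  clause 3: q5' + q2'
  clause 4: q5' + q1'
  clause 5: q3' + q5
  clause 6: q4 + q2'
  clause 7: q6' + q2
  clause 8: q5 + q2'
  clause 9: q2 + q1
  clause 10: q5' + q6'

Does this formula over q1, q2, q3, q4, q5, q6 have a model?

Satisfiable

Try q4 = 1.
Try q5 = 0.
The clause (q3') is unit, so q3 = 0.
The clause (q2') is unit, so q2 = 0.
The clause (q6') is unit, so q6 = 0.
The clause (q1) is unit, so q1 = 1.
All clauses are satisfied.
A satisfying assignment: q1 ↦ 1; q2 ↦ 0; q3 ↦ 0; q4 ↦ 1; q5 ↦ 0; q6 ↦ 0.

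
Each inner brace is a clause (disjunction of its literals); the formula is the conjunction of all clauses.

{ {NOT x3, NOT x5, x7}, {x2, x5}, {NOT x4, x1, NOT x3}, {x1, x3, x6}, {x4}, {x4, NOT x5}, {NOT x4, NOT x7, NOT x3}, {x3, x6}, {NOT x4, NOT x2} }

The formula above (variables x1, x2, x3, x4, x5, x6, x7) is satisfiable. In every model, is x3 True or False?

Suppose x3 = true.
The clause (x4) is unit, so x4 = true.
The clause (x1) is unit, so x1 = true.
The clause (NOT x7) is unit, so x7 = false.
The clause (NOT x5) is unit, so x5 = false.
The clause (x2) is unit, so x2 = true.
Now (NOT x2) is unsatisfied and unit — conflict.
So every satisfying assignment has x3 = False.

False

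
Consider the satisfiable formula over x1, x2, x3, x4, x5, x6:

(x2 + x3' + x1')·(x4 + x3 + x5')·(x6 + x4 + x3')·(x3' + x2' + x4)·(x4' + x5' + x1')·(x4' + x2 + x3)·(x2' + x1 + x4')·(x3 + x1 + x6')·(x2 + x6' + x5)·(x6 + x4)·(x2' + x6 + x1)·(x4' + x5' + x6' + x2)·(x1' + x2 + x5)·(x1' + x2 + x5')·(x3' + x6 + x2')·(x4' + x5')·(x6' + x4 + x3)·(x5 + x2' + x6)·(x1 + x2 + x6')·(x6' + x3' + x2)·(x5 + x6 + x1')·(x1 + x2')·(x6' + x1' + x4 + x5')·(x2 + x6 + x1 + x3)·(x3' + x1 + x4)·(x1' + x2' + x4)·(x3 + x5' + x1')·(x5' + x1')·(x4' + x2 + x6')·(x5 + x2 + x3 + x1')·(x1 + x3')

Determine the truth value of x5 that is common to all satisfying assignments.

False

Suppose x5 = 1.
The clause (x4') is unit, so x4 = 0.
The clause (x3) is unit, so x3 = 1.
The clause (x6) is unit, so x6 = 1.
The clause (x2') is unit, so x2 = 0.
That conflicts with the unit clause (x2).
So every satisfying assignment has x5 = False.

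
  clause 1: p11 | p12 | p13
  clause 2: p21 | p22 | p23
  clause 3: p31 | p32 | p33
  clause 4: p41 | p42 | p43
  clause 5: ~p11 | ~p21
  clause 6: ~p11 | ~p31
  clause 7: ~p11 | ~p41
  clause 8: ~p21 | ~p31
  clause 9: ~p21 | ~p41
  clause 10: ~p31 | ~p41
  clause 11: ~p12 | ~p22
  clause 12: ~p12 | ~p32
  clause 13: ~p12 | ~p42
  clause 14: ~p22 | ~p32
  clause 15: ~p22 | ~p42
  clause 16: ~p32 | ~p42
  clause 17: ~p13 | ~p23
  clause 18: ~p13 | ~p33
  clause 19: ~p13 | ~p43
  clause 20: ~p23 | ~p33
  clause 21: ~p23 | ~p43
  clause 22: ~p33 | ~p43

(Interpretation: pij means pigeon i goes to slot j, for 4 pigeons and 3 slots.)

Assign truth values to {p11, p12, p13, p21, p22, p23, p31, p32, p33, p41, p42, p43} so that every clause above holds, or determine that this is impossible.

Case p11 = 0:
Case p12 = 1:
(~p22) alone gives p22 = 0.
(~p32) alone gives p32 = 0.
(~p42) alone gives p42 = 0.
Case p21 = 1:
(~p31) alone gives p31 = 0.
(p33) alone gives p33 = 1.
(~p41) alone gives p41 = 0.
(p43) alone gives p43 = 1.
But (~p43) is also a unit clause — contradiction.
Backtrack on p21: now try p21 = 0.
(p23) alone gives p23 = 1.
(~p13) alone gives p13 = 0.
(~p33) alone gives p33 = 0.
(p31) alone gives p31 = 1.
(~p41) alone gives p41 = 0.
(p43) alone gives p43 = 1.
But (~p43) is also a unit clause — contradiction.
Neither p21 = 1 nor p21 = 0 works.
Backtrack on p12: now try p12 = 0.
(p13) alone gives p13 = 1.
(~p23) alone gives p23 = 0.
(~p33) alone gives p33 = 0.
(~p43) alone gives p43 = 0.
Case p21 = 1:
(~p31) alone gives p31 = 0.
(p32) alone gives p32 = 1.
(~p41) alone gives p41 = 0.
(p42) alone gives p42 = 1.
But (~p42) is also a unit clause — contradiction.
Backtrack on p21: now try p21 = 0.
(p22) alone gives p22 = 1.
(~p32) alone gives p32 = 0.
(p31) alone gives p31 = 1.
(~p41) alone gives p41 = 0.
(p42) alone gives p42 = 1.
But (~p42) is also a unit clause — contradiction.
Neither p21 = 1 nor p21 = 0 works.
Neither p12 = 1 nor p12 = 0 works.
Backtrack on p11: now try p11 = 1.
(~p21) alone gives p21 = 0.
(~p31) alone gives p31 = 0.
(~p41) alone gives p41 = 0.
Case p22 = 1:
(~p12) alone gives p12 = 0.
(~p32) alone gives p32 = 0.
(p33) alone gives p33 = 1.
(~p42) alone gives p42 = 0.
(p43) alone gives p43 = 1.
But (~p43) is also a unit clause — contradiction.
Backtrack on p22: now try p22 = 0.
(p23) alone gives p23 = 1.
(~p13) alone gives p13 = 0.
(~p33) alone gives p33 = 0.
(p32) alone gives p32 = 1.
(~p12) alone gives p12 = 0.
(~p42) alone gives p42 = 0.
(p43) alone gives p43 = 1.
But (~p43) is also a unit clause — contradiction.
Neither p22 = 1 nor p22 = 0 works.
Neither p11 = 1 nor p11 = 0 works.

UNSATISFIABLE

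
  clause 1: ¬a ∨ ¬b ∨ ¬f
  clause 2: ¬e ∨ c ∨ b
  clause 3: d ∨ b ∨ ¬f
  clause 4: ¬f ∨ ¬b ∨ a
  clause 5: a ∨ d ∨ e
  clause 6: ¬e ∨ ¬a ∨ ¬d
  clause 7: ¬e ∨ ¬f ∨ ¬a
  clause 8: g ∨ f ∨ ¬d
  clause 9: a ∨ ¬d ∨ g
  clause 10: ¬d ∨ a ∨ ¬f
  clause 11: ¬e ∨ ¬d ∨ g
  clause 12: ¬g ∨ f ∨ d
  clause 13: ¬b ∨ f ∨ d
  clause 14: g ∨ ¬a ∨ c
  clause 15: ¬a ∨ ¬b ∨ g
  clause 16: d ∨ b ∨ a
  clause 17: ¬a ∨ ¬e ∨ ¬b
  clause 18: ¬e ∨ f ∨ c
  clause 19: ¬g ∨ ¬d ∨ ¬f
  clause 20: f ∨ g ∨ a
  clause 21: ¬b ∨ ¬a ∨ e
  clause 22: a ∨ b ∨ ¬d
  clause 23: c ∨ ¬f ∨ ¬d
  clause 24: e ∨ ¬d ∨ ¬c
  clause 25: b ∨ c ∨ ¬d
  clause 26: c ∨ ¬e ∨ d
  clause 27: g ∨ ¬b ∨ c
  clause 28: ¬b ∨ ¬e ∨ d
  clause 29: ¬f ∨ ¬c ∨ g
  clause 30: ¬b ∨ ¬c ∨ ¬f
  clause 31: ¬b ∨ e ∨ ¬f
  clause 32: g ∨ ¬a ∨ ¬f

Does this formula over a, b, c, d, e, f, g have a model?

Yes, satisfiable

Branch on a: set a = False.
Branch on f: set f = False.
From the singleton clause (g), g = True.
From the singleton clause (d), d = True.
From the singleton clause (b), b = True.
Branch on e: set e = True.
From the singleton clause (c), c = True.
Every clause now holds.
A satisfying assignment: a ↦ False, b ↦ True, c ↦ True, d ↦ True, e ↦ True, f ↦ False, g ↦ True.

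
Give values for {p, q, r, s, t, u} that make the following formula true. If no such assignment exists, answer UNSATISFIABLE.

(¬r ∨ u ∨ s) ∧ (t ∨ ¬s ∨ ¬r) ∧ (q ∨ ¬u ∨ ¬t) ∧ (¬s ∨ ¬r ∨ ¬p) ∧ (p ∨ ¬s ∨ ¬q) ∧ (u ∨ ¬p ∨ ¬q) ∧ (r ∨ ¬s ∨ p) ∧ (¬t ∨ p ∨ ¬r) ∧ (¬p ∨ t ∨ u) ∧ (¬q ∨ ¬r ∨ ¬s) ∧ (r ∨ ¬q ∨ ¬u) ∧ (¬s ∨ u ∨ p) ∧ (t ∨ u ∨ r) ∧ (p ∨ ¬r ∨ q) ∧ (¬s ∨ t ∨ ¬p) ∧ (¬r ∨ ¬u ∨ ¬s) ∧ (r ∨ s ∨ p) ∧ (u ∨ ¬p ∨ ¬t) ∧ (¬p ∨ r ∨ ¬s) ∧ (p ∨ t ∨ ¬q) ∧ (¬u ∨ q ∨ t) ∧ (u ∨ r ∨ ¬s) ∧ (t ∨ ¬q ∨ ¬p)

Try r = True.
Try u = True.
(¬s) alone gives s = False.
Try q = True.
Try t = True.
(p) alone gives p = True.
All clauses are satisfied.

p ↦ True,  q ↦ True,  r ↦ True,  s ↦ False,  t ↦ True,  u ↦ True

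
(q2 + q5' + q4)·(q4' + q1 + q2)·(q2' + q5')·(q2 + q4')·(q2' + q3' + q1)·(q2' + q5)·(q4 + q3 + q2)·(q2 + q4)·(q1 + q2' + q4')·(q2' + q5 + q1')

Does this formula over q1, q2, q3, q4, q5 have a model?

No, unsatisfiable

Suppose q2 = 0.
(q4') alone gives q4 = 0.
But (q4) is also a unit clause — contradiction.
That branch fails; take q2 = 1 instead.
(q5') alone gives q5 = 0.
But (q5) is also a unit clause — contradiction.
Neither q2 = 1 nor q2 = 0 works.
No assignment satisfies every clause.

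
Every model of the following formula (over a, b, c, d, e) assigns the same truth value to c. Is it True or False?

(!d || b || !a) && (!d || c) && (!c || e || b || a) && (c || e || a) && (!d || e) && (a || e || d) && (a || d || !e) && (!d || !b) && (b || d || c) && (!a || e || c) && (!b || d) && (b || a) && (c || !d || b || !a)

True

Suppose c = false.
(!d) alone gives d = false.
(b) alone gives b = true.
Now (!b) is unsatisfied and unit — conflict.
So every satisfying assignment has c = True.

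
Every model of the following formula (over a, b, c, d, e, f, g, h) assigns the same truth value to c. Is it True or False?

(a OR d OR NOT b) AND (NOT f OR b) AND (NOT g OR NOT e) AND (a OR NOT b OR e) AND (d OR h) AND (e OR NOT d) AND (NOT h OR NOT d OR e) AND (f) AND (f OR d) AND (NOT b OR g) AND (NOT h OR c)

Suppose c = false.
The clause (f) is unit, so f = true.
The clause (b) is unit, so b = true.
The clause (g) is unit, so g = true.
The clause (NOT e) is unit, so e = false.
The clause (a) is unit, so a = true.
The clause (NOT d) is unit, so d = false.
The clause (h) is unit, so h = true.
That conflicts with the unit clause (NOT h).
So every satisfying assignment has c = True.

True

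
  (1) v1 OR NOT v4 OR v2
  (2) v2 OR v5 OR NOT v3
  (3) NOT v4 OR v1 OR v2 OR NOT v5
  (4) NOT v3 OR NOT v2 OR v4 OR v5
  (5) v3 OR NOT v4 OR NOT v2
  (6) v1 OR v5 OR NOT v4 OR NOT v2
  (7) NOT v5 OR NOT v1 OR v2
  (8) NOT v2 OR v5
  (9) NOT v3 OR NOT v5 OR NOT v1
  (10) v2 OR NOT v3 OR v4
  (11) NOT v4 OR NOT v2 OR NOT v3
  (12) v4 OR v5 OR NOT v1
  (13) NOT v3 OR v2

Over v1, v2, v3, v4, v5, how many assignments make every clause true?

There are 2^5 = 32 truth assignments over (v1, v2, v3, v4, v5).
Split on v2. With v2 = true, the clauses containing v2 are satisfied and NOT v2 drops from the rest; 3 of the 2^4 = 16 assignments to the other variables satisfy what remains.
With v2 = false, by the same count on the reduced clause set, 3 assignments work.
Total: 3 + 3 = 6.

6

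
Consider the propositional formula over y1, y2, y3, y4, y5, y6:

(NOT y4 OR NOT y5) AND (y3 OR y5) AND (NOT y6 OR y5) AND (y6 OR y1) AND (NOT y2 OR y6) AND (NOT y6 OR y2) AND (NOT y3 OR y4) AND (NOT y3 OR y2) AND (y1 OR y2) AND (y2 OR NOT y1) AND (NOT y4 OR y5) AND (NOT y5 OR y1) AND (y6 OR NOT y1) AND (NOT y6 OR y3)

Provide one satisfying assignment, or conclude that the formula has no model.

Try y4 = false.
(NOT y3) alone gives y3 = false.
(y5) alone gives y5 = true.
(y1) alone gives y1 = true.
(y2) alone gives y2 = true.
(y6) alone gives y6 = true.
That conflicts with the unit clause (NOT y6).
So y4 must be the other value — set y4 = true.
(NOT y5) alone gives y5 = false.
That conflicts with the unit clause (y5).
Either choice for y4 ends in contradiction.

UNSATISFIABLE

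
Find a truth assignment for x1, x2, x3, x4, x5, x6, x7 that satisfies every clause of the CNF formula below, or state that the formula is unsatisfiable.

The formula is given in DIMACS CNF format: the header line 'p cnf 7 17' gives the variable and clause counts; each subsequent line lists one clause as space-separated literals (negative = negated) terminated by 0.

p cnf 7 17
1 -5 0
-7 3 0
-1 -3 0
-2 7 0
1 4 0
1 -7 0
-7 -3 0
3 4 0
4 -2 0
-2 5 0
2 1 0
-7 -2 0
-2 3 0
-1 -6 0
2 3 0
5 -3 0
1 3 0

Case x1 = True:
(¬x3) alone gives x3 = False.
(¬x7) alone gives x7 = False.
(¬x2) alone gives x2 = False.
Now (x2) is unsatisfied and unit — conflict.
That branch fails; take x1 = False instead.
(¬x5) alone gives x5 = False.
(x4) alone gives x4 = True.
(¬x7) alone gives x7 = False.
(¬x2) alone gives x2 = False.
Now (x2) is unsatisfied and unit — conflict.
Either choice for x1 ends in contradiction.

UNSATISFIABLE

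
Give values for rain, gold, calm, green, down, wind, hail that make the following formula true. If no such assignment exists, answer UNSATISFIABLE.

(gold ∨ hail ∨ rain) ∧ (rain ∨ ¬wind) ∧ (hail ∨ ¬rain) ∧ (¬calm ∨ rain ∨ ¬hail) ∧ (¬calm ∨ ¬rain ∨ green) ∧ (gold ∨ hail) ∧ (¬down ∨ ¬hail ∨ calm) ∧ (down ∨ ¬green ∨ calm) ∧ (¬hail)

rain ↦ False,  gold ↦ True,  calm ↦ False,  green ↦ True,  down ↦ True,  wind ↦ False,  hail ↦ False

The clause (¬hail) is unit, so hail = False.
The clause (¬rain) is unit, so rain = False.
The clause (gold) is unit, so gold = True.
The clause (¬wind) is unit, so wind = False.
Case down = True:
No clause remains; calm, green are free.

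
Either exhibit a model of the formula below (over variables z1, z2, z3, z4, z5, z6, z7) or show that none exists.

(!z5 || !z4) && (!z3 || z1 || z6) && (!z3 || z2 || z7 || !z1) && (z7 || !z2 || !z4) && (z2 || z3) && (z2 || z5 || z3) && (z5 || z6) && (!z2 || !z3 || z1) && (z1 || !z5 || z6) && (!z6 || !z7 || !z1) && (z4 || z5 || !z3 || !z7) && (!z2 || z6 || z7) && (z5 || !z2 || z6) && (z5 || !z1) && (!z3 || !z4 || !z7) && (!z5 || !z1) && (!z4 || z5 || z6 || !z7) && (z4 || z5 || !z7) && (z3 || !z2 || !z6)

Case z5 = false:
(z6) alone gives z6 = true.
(!z1) alone gives z1 = false.
Case z2 = false:
(z3) alone gives z3 = true.
Case z4 = false:
(!z7) alone gives z7 = false.
This assignment satisfies each clause.

z1: false, z2: false, z3: true, z4: false, z5: false, z6: true, z7: false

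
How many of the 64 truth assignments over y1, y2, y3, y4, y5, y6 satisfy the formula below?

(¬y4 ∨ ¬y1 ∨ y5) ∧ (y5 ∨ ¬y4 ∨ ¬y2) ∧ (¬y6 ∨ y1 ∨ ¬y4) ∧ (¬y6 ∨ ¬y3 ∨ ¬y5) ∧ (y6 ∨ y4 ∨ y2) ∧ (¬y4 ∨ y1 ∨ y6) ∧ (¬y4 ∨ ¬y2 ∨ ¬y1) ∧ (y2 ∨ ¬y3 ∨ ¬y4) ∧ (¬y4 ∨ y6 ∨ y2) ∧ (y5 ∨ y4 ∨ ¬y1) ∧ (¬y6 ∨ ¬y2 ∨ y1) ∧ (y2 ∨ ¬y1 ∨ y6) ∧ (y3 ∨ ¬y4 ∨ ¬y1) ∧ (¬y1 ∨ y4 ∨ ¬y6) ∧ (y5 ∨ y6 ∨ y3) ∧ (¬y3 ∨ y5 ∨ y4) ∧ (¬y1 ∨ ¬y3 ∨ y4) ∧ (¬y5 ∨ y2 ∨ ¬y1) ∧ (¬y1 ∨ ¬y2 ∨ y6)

There are 2^6 = 64 truth assignments over (y1, y2, y3, y4, y5, y6).
Split on y2. With y2 = True, the clauses containing y2 are satisfied and ¬y2 drops from the rest; 2 of the 2^5 = 32 assignments to the other variables satisfy what remains.
With y2 = False, by the same count on the reduced clause set, 2 assignments work.
(One model: y1=F, y2=F, y3=F, y4=F, y5=F, y6=T.)
Total: 2 + 2 = 4.

4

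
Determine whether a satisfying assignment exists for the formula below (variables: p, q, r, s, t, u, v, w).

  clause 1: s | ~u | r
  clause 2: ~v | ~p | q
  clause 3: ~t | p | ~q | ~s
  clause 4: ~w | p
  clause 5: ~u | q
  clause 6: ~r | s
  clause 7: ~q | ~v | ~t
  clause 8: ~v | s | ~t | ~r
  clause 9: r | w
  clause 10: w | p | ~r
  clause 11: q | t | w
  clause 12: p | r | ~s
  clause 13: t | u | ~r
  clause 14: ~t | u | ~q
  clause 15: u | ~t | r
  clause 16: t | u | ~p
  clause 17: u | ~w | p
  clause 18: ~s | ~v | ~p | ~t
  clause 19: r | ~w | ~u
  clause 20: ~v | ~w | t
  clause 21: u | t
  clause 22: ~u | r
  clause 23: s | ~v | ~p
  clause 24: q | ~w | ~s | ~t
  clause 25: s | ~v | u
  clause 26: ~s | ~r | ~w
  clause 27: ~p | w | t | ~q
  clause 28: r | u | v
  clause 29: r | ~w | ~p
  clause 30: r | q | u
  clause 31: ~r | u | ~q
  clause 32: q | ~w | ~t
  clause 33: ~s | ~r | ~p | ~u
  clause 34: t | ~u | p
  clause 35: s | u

Suppose w = 0.
(r) alone gives r = 1.
(s) alone gives s = 1.
(p) alone gives p = 1.
(~u) alone gives u = 0.
(t) alone gives t = 1.
(~q) alone gives q = 0.
(~v) alone gives v = 0.
Every clause now holds.
A satisfying assignment: p=1, q=0, r=1, s=1, t=1, u=0, v=0, w=0.

Yes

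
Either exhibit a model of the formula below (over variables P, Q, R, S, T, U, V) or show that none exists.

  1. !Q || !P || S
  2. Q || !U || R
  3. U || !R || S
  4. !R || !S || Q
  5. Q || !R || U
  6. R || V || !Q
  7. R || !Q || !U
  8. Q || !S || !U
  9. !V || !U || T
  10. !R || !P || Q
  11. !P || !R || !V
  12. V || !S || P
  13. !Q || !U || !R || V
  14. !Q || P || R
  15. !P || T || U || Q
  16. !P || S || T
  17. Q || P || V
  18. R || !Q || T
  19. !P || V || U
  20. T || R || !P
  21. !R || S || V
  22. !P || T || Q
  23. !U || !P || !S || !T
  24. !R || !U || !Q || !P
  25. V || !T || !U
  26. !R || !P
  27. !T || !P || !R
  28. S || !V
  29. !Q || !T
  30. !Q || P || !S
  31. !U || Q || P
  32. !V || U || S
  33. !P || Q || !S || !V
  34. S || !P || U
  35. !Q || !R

Try R = false.
Try Q = false.
Unit clause (!U) forces U = false.
Try P = false.
Unit clause (V) forces V = true.
Unit clause (S) forces S = true.
No clause remains; T is free.

P: false,  Q: false,  R: false,  S: true,  T: true,  U: false,  V: true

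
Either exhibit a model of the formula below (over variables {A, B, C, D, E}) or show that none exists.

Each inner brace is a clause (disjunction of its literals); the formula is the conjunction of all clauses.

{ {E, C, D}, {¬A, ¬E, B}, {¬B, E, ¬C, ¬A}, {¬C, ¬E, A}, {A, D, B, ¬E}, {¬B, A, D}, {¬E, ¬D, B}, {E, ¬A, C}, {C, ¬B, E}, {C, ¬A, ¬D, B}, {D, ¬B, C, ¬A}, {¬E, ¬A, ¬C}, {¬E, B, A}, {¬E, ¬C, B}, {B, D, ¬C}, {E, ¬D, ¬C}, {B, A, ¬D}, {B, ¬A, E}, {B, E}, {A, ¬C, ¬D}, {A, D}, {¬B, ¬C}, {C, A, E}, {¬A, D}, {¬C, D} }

A ↦ True; B ↦ True; C ↦ False; D ↦ True; E ↦ True

Suppose B = True.
(¬C) alone gives C = False.
(E) alone gives E = True.
Suppose A = True.
(D) alone gives D = True.
All clauses are satisfied.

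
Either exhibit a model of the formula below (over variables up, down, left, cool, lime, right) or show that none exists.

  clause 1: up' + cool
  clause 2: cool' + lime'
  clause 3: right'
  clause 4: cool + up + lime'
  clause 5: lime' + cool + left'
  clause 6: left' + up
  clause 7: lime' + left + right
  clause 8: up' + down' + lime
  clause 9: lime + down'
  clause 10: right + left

(right') alone gives right = 0.
(left) alone gives left = 1.
(up) alone gives up = 1.
(cool) alone gives cool = 1.
(lime') alone gives lime = 0.
(down') alone gives down = 0.
Every clause now holds.

up ↦ 1; down ↦ 0; left ↦ 1; cool ↦ 1; lime ↦ 0; right ↦ 0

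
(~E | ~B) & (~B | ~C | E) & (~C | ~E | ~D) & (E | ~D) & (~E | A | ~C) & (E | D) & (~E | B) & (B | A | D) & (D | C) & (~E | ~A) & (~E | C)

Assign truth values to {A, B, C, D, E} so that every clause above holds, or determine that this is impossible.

UNSATISFIABLE

Case E = 0:
The clause (~D) is unit, so D = 0.
Now (D) is unsatisfied and unit — conflict.
Backtrack on E: now try E = 1.
The clause (~B) is unit, so B = 0.
Now (B) is unsatisfied and unit — conflict.
Both values of E lead to a conflict.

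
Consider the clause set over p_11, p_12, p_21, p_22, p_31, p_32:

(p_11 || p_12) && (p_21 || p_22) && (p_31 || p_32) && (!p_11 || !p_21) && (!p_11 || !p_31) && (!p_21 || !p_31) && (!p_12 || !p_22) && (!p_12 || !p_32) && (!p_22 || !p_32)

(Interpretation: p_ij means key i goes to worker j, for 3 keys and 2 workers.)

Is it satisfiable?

Suppose p_11 = true.
From the singleton clause (!p_21), p_21 = false.
From the singleton clause (p_22), p_22 = true.
From the singleton clause (!p_31), p_31 = false.
From the singleton clause (p_32), p_32 = true.
That conflicts with the unit clause (!p_32).
Undo p_11 and try p_11 = false.
From the singleton clause (p_12), p_12 = true.
From the singleton clause (!p_22), p_22 = false.
From the singleton clause (p_21), p_21 = true.
From the singleton clause (!p_31), p_31 = false.
From the singleton clause (p_32), p_32 = true.
That conflicts with the unit clause (!p_32).
Either choice for p_11 ends in contradiction.
No assignment satisfies every clause.

No, unsatisfiable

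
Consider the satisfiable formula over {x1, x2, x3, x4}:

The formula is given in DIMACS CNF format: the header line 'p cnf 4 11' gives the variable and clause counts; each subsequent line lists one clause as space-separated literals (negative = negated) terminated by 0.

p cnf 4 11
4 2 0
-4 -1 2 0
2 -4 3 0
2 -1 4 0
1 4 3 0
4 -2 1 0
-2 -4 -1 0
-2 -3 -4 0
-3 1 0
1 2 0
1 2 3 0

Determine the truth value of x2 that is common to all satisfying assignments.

True

Suppose x2 = False.
(x4) alone gives x4 = True.
(¬x1) alone gives x1 = False.
Now (x1) is unsatisfied and unit — conflict.
So every satisfying assignment has x2 = True.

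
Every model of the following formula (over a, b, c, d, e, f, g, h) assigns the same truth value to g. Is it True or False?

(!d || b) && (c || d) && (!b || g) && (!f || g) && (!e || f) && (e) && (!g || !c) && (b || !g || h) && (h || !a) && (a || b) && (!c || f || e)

Suppose g = false.
(!b) alone gives b = false.
(!d) alone gives d = false.
(c) alone gives c = true.
(!f) alone gives f = false.
(!e) alone gives e = false.
That conflicts with the unit clause (e).
So every satisfying assignment has g = True.

True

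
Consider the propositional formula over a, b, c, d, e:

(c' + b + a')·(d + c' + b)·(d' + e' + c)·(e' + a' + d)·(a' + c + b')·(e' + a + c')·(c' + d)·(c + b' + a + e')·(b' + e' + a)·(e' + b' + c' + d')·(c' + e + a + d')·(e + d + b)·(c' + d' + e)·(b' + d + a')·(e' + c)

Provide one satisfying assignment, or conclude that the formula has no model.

Case c = 0:
From the singleton clause (e'), e = 0.
Case a = 1:
From the singleton clause (b'), b = 0.
From the singleton clause (d), d = 1.
Every clause now holds.

a: 1,  b: 0,  c: 0,  d: 1,  e: 0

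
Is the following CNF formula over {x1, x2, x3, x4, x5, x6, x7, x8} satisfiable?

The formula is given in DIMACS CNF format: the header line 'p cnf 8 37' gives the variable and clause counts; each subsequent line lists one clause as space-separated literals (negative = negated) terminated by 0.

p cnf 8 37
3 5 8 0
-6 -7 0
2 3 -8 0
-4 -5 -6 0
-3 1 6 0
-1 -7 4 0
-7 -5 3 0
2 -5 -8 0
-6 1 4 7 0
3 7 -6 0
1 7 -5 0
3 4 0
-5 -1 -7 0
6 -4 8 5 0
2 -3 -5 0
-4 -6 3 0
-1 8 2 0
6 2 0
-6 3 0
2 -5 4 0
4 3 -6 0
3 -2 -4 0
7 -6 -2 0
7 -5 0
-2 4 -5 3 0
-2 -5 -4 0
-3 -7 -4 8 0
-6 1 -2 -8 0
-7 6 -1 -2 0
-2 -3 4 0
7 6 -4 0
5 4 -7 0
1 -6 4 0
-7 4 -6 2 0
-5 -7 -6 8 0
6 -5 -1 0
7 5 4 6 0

Yes, satisfiable

Branch on x6: set x6 = True.
The clause (¬x7) is unit, so x7 = False.
The clause (x3) is unit, so x3 = True.
The clause (¬x2) is unit, so x2 = False.
The clause (¬x5) is unit, so x5 = False.
Branch on x1: set x1 = True.
The clause (x8) is unit, so x8 = True.
No clause remains; x4 is free.
A satisfying assignment: x1=True,  x2=False,  x3=True,  x4=False,  x5=False,  x6=True,  x7=False,  x8=True.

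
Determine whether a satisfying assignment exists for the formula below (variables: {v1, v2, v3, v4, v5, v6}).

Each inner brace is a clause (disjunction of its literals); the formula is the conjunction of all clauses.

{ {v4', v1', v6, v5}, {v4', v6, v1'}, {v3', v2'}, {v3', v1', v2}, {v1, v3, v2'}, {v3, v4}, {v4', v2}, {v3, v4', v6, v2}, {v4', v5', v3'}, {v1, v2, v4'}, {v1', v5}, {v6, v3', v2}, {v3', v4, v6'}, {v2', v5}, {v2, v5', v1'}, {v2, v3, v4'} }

Yes

Try v3 = 0.
(v4) alone gives v4 = 1.
(v2) alone gives v2 = 1.
(v1) alone gives v1 = 1.
(v6) alone gives v6 = 1.
(v5) alone gives v5 = 1.
All clauses are satisfied.
A satisfying assignment: v1: 1; v2: 1; v3: 0; v4: 1; v5: 1; v6: 1.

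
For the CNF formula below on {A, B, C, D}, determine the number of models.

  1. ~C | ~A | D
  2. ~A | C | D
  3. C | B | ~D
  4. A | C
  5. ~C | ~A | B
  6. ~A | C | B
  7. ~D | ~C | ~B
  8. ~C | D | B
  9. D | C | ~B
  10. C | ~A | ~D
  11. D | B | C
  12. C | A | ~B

There are 2^4 = 16 truth assignments over (A, B, C, D).
Split on A. With A = 1, the clauses containing A are satisfied and ~A drops from the rest; 0 of the 2^3 = 8 assignments to the other variables satisfy what remains.
With A = 0, by the same count on the reduced clause set, 2 assignments work.
(One model: A=F, B=F, C=T, D=T.)
Total: 0 + 2 = 2.

2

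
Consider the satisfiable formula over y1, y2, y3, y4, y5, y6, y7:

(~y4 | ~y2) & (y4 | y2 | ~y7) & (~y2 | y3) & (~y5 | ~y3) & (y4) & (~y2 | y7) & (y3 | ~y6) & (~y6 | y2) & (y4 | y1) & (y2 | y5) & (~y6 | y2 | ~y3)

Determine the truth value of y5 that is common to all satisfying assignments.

Suppose y5 = 0.
Unit clause (y4) forces y4 = 1.
Unit clause (~y2) forces y2 = 0.
Now (y2) is unsatisfied and unit — conflict.
So every satisfying assignment has y5 = True.

True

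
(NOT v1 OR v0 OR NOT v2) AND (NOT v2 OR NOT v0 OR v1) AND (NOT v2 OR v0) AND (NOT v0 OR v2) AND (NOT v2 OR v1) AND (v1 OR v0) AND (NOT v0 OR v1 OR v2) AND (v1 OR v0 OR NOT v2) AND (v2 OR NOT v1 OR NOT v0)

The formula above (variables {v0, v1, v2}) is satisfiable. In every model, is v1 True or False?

Suppose v1 = false.
The clause (NOT v2) is unit, so v2 = false.
The clause (NOT v0) is unit, so v0 = false.
But (v0) is also a unit clause — contradiction.
So every satisfying assignment has v1 = True.

True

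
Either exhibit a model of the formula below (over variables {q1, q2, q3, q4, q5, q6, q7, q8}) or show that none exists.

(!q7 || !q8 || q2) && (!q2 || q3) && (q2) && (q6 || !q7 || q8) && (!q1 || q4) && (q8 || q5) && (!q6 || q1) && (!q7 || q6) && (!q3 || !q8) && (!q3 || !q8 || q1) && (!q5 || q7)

(q2) alone gives q2 = true.
(q3) alone gives q3 = true.
(!q8) alone gives q8 = false.
(q5) alone gives q5 = true.
(q7) alone gives q7 = true.
(q6) alone gives q6 = true.
(q1) alone gives q1 = true.
(q4) alone gives q4 = true.
This assignment satisfies each clause.

q1: true, q2: true, q3: true, q4: true, q5: true, q6: true, q7: true, q8: false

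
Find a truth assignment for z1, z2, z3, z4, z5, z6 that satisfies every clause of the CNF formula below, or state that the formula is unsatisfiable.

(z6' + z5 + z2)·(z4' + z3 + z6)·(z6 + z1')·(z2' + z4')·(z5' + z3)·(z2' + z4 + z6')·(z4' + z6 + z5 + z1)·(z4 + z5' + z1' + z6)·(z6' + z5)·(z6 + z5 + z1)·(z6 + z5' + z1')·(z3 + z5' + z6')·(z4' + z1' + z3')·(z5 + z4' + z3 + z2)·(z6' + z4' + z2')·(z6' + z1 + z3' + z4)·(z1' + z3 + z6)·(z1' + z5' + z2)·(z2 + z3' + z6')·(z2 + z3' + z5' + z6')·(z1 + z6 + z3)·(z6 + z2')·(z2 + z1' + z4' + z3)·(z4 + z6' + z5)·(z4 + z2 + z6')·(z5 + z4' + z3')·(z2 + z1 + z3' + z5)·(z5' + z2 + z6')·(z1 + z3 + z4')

Case z6 = 0:
(z1') alone gives z1 = 0.
(z5) alone gives z5 = 1.
(z3) alone gives z3 = 1.
(z2') alone gives z2 = 0.
No clause remains; z4 is free.

z1 ↦ 0, z2 ↦ 0, z3 ↦ 1, z4 ↦ 1, z5 ↦ 1, z6 ↦ 0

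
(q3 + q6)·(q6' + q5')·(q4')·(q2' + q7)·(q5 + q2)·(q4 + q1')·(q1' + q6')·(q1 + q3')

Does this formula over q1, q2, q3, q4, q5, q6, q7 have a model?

The clause (q4') is unit, so q4 = 0.
The clause (q1') is unit, so q1 = 0.
The clause (q3') is unit, so q3 = 0.
The clause (q6) is unit, so q6 = 1.
The clause (q5') is unit, so q5 = 0.
The clause (q2) is unit, so q2 = 1.
The clause (q7) is unit, so q7 = 1.
This assignment satisfies each clause.
A satisfying assignment: q1=0,  q2=1,  q3=0,  q4=0,  q5=0,  q6=1,  q7=1.

Yes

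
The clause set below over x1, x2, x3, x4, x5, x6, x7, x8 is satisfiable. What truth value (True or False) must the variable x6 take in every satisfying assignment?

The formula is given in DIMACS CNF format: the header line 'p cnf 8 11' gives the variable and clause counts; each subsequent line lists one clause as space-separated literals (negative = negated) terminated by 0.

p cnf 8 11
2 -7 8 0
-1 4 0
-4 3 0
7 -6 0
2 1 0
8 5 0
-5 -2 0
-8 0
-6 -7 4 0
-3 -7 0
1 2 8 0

Suppose x6 = True.
Unit clause (x7) forces x7 = True.
Unit clause (¬x8) forces x8 = False.
Unit clause (x2) forces x2 = True.
Unit clause (x5) forces x5 = True.
That conflicts with the unit clause (¬x5).
So every satisfying assignment has x6 = False.

False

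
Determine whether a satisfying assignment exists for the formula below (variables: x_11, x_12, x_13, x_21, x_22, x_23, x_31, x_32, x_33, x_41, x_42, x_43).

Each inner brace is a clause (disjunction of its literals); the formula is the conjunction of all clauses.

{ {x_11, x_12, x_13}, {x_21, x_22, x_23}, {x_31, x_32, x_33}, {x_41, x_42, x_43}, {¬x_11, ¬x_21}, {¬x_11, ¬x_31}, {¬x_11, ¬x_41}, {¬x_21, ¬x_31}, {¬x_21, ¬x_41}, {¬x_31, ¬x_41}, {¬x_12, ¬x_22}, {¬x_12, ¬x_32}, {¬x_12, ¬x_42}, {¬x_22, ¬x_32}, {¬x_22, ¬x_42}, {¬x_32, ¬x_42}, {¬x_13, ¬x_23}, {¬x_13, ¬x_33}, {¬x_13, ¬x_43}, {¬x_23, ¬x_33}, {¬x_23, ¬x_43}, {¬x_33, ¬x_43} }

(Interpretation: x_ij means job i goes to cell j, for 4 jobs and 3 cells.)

No, unsatisfiable

Try x_11 = False.
Try x_12 = True.
(¬x_22) alone gives x_22 = False.
(¬x_32) alone gives x_32 = False.
(¬x_42) alone gives x_42 = False.
Try x_21 = True.
(¬x_31) alone gives x_31 = False.
(x_33) alone gives x_33 = True.
(¬x_41) alone gives x_41 = False.
(x_43) alone gives x_43 = True.
That conflicts with the unit clause (¬x_43).
That branch fails; take x_21 = False instead.
(x_23) alone gives x_23 = True.
(¬x_13) alone gives x_13 = False.
(¬x_33) alone gives x_33 = False.
(x_31) alone gives x_31 = True.
(¬x_41) alone gives x_41 = False.
(x_43) alone gives x_43 = True.
That conflicts with the unit clause (¬x_43).
Neither x_21 = True nor x_21 = False works.
That branch fails; take x_12 = False instead.
(x_13) alone gives x_13 = True.
(¬x_23) alone gives x_23 = False.
(¬x_33) alone gives x_33 = False.
(¬x_43) alone gives x_43 = False.
Try x_21 = True.
(¬x_31) alone gives x_31 = False.
(x_32) alone gives x_32 = True.
(¬x_41) alone gives x_41 = False.
(x_42) alone gives x_42 = True.
That conflicts with the unit clause (¬x_42).
That branch fails; take x_21 = False instead.
(x_22) alone gives x_22 = True.
(¬x_32) alone gives x_32 = False.
(x_31) alone gives x_31 = True.
(¬x_41) alone gives x_41 = False.
(x_42) alone gives x_42 = True.
That conflicts with the unit clause (¬x_42).
Neither x_21 = True nor x_21 = False works.
Neither x_12 = True nor x_12 = False works.
That branch fails; take x_11 = True instead.
(¬x_21) alone gives x_21 = False.
(¬x_31) alone gives x_31 = False.
(¬x_41) alone gives x_41 = False.
Try x_22 = True.
(¬x_12) alone gives x_12 = False.
(¬x_32) alone gives x_32 = False.
(x_33) alone gives x_33 = True.
(¬x_42) alone gives x_42 = False.
(x_43) alone gives x_43 = True.
That conflicts with the unit clause (¬x_43).
That branch fails; take x_22 = False instead.
(x_23) alone gives x_23 = True.
(¬x_13) alone gives x_13 = False.
(¬x_33) alone gives x_33 = False.
(x_32) alone gives x_32 = True.
(¬x_12) alone gives x_12 = False.
(¬x_42) alone gives x_42 = False.
(x_43) alone gives x_43 = True.
That conflicts with the unit clause (¬x_43).
Neither x_22 = True nor x_22 = False works.
Neither x_11 = True nor x_11 = False works.
No assignment satisfies every clause.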